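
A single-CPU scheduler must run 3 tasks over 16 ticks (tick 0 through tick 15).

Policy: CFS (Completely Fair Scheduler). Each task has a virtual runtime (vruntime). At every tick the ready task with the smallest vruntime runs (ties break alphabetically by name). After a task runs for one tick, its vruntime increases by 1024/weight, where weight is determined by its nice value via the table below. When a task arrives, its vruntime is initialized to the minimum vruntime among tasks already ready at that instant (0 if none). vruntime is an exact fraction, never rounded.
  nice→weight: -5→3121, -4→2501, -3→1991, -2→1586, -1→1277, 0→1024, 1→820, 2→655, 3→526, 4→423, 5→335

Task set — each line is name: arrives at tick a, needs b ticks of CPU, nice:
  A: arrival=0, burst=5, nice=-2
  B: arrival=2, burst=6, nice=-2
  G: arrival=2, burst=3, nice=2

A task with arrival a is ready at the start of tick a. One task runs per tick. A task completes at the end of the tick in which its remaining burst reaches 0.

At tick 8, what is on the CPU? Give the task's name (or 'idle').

running at tick 8 = B

t=0: vr[A=0] → run A
t=1: vr[A=512/793] → run A
t=2: vr[A=1024/793 B=1024/793 G=1024/793] → run A
t=3: vr[A=1536/793 B=1024/793 G=1024/793] → run B
t=4: vr[A=1536/793 B=1536/793 G=1024/793] → run G
t=5: vr[A=1536/793 B=1536/793 G=1482752/519415] → run A
t=6: vr[A=2048/793 B=1536/793 G=1482752/519415] → run B
t=7: vr[A=2048/793 B=2048/793 G=1482752/519415] → run A
t=8: vr[B=2048/793 G=1482752/519415] → run B
t=9: vr[B=2560/793 G=1482752/519415] → run G
t=10: vr[B=2560/793 G=2294784/519415] → run B
t=11: vr[B=3072/793 G=2294784/519415] → run B
t=12: vr[B=3584/793 G=2294784/519415] → run G
t=13: vr[B=3584/793] → run B
t=14: (idle)
t=15: (idle)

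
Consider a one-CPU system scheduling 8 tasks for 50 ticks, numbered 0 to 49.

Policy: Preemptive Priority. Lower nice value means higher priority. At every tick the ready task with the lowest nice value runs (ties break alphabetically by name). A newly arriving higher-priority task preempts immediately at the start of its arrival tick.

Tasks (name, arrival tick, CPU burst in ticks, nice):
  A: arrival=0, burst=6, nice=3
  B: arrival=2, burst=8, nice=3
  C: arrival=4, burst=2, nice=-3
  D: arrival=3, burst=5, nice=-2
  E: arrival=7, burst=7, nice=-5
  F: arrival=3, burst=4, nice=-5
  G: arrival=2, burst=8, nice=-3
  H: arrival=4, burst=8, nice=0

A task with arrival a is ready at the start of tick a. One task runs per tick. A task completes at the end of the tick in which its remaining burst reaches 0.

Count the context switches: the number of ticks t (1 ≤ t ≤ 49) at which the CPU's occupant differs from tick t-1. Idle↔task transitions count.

t=0: ready={A} → run A
t=1: ready={A} → run A
t=2: ready={A,B,G} → run G
t=3: ready={A,B,D,F,G} → run F
t=4: ready={A,B,C,D,F,G,H} → run F
t=5: ready={A,B,C,D,F,G,H} → run F
t=6: ready={A,B,C,D,F,G,H} → run F
t=7: ready={A,B,C,D,E,G,H} → run E
t=8: ready={A,B,C,D,E,G,H} → run E
t=9: ready={A,B,C,D,E,G,H} → run E
t=10: ready={A,B,C,D,E,G,H} → run E
t=11: ready={A,B,C,D,E,G,H} → run E
t=12: ready={A,B,C,D,E,G,H} → run E
t=13: ready={A,B,C,D,E,G,H} → run E
t=14: ready={A,B,C,D,G,H} → run C
t=15: ready={A,B,C,D,G,H} → run C
t=16: ready={A,B,D,G,H} → run G
t=17: ready={A,B,D,G,H} → run G
t=18: ready={A,B,D,G,H} → run G
t=19: ready={A,B,D,G,H} → run G
t=20: ready={A,B,D,G,H} → run G
t=21: ready={A,B,D,G,H} → run G
t=22: ready={A,B,D,G,H} → run G
t=23: ready={A,B,D,H} → run D
t=24: ready={A,B,D,H} → run D
t=25: ready={A,B,D,H} → run D
t=26: ready={A,B,D,H} → run D
t=27: ready={A,B,D,H} → run D
t=28: ready={A,B,H} → run H
t=29: ready={A,B,H} → run H
t=30: ready={A,B,H} → run H
t=31: ready={A,B,H} → run H
t=32: ready={A,B,H} → run H
t=33: ready={A,B,H} → run H
t=34: ready={A,B,H} → run H
t=35: ready={A,B,H} → run H
t=36: ready={A,B} → run A
t=37: ready={A,B} → run A
t=38: ready={A,B} → run A
t=39: ready={A,B} → run A
t=40: ready={B} → run B
t=41: ready={B} → run B
t=42: ready={B} → run B
t=43: ready={B} → run B
t=44: ready={B} → run B
t=45: ready={B} → run B
t=46: ready={B} → run B
t=47: ready={B} → run B
t=48: (idle)
t=49: (idle)

context switches = 10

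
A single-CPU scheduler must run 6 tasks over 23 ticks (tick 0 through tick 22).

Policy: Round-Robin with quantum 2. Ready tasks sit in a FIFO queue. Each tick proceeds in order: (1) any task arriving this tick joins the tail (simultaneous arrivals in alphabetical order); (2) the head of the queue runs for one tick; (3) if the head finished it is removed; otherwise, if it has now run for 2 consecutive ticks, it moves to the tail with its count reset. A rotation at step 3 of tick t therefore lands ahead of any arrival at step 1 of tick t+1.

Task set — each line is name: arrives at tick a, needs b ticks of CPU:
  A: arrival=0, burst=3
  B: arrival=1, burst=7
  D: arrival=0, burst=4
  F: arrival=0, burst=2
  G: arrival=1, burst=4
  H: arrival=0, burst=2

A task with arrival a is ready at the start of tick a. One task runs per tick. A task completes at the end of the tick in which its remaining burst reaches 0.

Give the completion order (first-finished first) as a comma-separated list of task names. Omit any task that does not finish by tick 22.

t=0: queue=[A,D,F,H] q_used=0 → run A
t=1: queue=[A,D,F,H,B,G] q_used=1 → run A
t=2: queue=[D,F,H,B,G,A] q_used=0 → run D
t=3: queue=[D,F,H,B,G,A] q_used=1 → run D
t=4: queue=[F,H,B,G,A,D] q_used=0 → run F
t=5: queue=[F,H,B,G,A,D] q_used=1 → run F
t=6: queue=[H,B,G,A,D] q_used=0 → run H
t=7: queue=[H,B,G,A,D] q_used=1 → run H
t=8: queue=[B,G,A,D] q_used=0 → run B
t=9: queue=[B,G,A,D] q_used=1 → run B
t=10: queue=[G,A,D,B] q_used=0 → run G
t=11: queue=[G,A,D,B] q_used=1 → run G
t=12: queue=[A,D,B,G] q_used=0 → run A
t=13: queue=[D,B,G] q_used=0 → run D
t=14: queue=[D,B,G] q_used=1 → run D
t=15: queue=[B,G] q_used=0 → run B
t=16: queue=[B,G] q_used=1 → run B
t=17: queue=[G,B] q_used=0 → run G
t=18: queue=[G,B] q_used=1 → run G
t=19: queue=[B] q_used=0 → run B
t=20: queue=[B] q_used=1 → run B
t=21: queue=[B] q_used=0 → run B
t=22: (idle)

completion order = F, H, A, D, G, B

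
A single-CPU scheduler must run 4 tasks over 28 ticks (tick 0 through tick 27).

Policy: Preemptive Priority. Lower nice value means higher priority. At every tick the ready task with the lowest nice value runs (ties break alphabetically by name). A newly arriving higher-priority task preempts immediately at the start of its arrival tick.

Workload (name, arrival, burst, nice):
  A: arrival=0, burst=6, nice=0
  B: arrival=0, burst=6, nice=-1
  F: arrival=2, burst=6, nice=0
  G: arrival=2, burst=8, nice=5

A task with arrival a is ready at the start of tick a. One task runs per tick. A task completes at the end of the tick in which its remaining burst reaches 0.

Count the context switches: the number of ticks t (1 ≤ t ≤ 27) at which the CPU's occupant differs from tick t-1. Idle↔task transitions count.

t=0: ready={A,B} → run B
t=1: ready={A,B} → run B
t=2: ready={A,B,F,G} → run B
t=3: ready={A,B,F,G} → run B
t=4: ready={A,B,F,G} → run B
t=5: ready={A,B,F,G} → run B
t=6: ready={A,F,G} → run A
t=7: ready={A,F,G} → run A
t=8: ready={A,F,G} → run A
t=9: ready={A,F,G} → run A
t=10: ready={A,F,G} → run A
t=11: ready={A,F,G} → run A
t=12: ready={F,G} → run F
t=13: ready={F,G} → run F
t=14: ready={F,G} → run F
t=15: ready={F,G} → run F
t=16: ready={F,G} → run F
t=17: ready={F,G} → run F
t=18: ready={G} → run G
t=19: ready={G} → run G
t=20: ready={G} → run G
t=21: ready={G} → run G
t=22: ready={G} → run G
t=23: ready={G} → run G
t=24: ready={G} → run G
t=25: ready={G} → run G
t=26: (idle)
t=27: (idle)

context switches = 4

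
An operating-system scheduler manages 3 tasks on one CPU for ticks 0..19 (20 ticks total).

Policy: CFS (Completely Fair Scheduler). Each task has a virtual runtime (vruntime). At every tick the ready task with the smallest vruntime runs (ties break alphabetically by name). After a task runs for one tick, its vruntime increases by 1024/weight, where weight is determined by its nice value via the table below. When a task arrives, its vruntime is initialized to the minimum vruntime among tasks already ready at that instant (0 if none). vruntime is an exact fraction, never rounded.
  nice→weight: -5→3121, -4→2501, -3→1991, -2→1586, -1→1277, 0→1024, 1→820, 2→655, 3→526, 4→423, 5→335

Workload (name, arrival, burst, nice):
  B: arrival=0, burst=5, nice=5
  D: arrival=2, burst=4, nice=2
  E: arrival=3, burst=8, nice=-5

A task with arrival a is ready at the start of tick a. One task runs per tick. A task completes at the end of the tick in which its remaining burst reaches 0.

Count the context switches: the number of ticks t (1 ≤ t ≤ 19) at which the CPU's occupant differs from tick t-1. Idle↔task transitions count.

t=0: vr[B=0] → run B
t=1: vr[B=1024/335] → run B
t=2: vr[B=2048/335 D=2048/335] → run B
t=3: vr[B=3072/335 D=2048/335 E=2048/335] → run D
t=4: vr[B=3072/335 D=336896/43885 E=2048/335] → run E
t=5: vr[B=3072/335 D=336896/43885 E=6734848/1045535] → run E
t=6: vr[B=3072/335 D=336896/43885 E=7077888/1045535] → run E
t=7: vr[B=3072/335 D=336896/43885 E=7420928/1045535] → run E
t=8: vr[B=3072/335 D=336896/43885 E=7763968/1045535] → run E
t=9: vr[B=3072/335 D=336896/43885 E=8107008/1045535] → run D
t=10: vr[B=3072/335 D=405504/43885 E=8107008/1045535] → run E
t=11: vr[B=3072/335 D=405504/43885 E=8450048/1045535] → run E
t=12: vr[B=3072/335 D=405504/43885 E=8793088/1045535] → run E
t=13: vr[B=3072/335 D=405504/43885] → run B
t=14: vr[B=4096/335 D=405504/43885] → run D
t=15: vr[B=4096/335 D=474112/43885] → run D
t=16: vr[B=4096/335] → run B
t=17: (idle)
t=18: (idle)
t=19: (idle)

context switches = 8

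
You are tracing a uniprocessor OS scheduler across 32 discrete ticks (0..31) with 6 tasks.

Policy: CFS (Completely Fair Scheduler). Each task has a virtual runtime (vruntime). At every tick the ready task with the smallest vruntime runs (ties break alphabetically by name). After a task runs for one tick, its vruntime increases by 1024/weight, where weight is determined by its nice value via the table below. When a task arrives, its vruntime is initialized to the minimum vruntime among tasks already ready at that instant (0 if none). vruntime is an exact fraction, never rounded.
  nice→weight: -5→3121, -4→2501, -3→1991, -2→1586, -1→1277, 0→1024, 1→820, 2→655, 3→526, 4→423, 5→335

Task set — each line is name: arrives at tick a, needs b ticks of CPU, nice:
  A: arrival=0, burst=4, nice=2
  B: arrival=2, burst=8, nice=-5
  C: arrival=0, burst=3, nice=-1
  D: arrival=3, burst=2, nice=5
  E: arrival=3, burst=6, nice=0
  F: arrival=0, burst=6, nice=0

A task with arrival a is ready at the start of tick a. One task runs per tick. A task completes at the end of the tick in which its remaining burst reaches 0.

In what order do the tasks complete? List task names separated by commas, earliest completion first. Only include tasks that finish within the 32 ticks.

t=0: vr[A=0 C=0 F=0] → run A
t=1: vr[A=1024/655 C=0 F=0] → run C
t=2: vr[A=1024/655 B=0 C=1024/1277 F=0] → run B
t=3: vr[A=1024/655 B=1024/3121 C=1024/1277 D=0 E=0 F=0] → run D
t=4: vr[A=1024/655 B=1024/3121 C=1024/1277 D=1024/335 E=0 F=0] → run E
t=5: vr[A=1024/655 B=1024/3121 C=1024/1277 D=1024/335 E=1 F=0] → run F
t=6: vr[A=1024/655 B=1024/3121 C=1024/1277 D=1024/335 E=1 F=1] → run B
t=7: vr[A=1024/655 B=2048/3121 C=1024/1277 D=1024/335 E=1 F=1] → run B
t=8: vr[A=1024/655 B=3072/3121 C=1024/1277 D=1024/335 E=1 F=1] → run C
t=9: vr[A=1024/655 B=3072/3121 C=2048/1277 D=1024/335 E=1 F=1] → run B
t=10: vr[A=1024/655 B=4096/3121 C=2048/1277 D=1024/335 E=1 F=1] → run E
t=11: vr[A=1024/655 B=4096/3121 C=2048/1277 D=1024/335 E=2 F=1] → run F
t=12: vr[A=1024/655 B=4096/3121 C=2048/1277 D=1024/335 E=2 F=2] → run B
t=13: vr[A=1024/655 B=5120/3121 C=2048/1277 D=1024/335 E=2 F=2] → run A
t=14: vr[A=2048/655 B=5120/3121 C=2048/1277 D=1024/335 E=2 F=2] → run C
t=15: vr[A=2048/655 B=5120/3121 D=1024/335 E=2 F=2] → run B
t=16: vr[A=2048/655 B=6144/3121 D=1024/335 E=2 F=2] → run B
t=17: vr[A=2048/655 B=7168/3121 D=1024/335 E=2 F=2] → run E
t=18: vr[A=2048/655 B=7168/3121 D=1024/335 E=3 F=2] → run F
t=19: vr[A=2048/655 B=7168/3121 D=1024/335 E=3 F=3] → run B
t=20: vr[A=2048/655 D=1024/335 E=3 F=3] → run E
t=21: vr[A=2048/655 D=1024/335 E=4 F=3] → run F
t=22: vr[A=2048/655 D=1024/335 E=4 F=4] → run D
t=23: vr[A=2048/655 E=4 F=4] → run A
t=24: vr[A=3072/655 E=4 F=4] → run E
t=25: vr[A=3072/655 E=5 F=4] → run F
t=26: vr[A=3072/655 E=5 F=5] → run A
t=27: vr[E=5 F=5] → run E
t=28: vr[F=5] → run F
t=29: (idle)
t=30: (idle)
t=31: (idle)

completion order = C, B, D, A, E, F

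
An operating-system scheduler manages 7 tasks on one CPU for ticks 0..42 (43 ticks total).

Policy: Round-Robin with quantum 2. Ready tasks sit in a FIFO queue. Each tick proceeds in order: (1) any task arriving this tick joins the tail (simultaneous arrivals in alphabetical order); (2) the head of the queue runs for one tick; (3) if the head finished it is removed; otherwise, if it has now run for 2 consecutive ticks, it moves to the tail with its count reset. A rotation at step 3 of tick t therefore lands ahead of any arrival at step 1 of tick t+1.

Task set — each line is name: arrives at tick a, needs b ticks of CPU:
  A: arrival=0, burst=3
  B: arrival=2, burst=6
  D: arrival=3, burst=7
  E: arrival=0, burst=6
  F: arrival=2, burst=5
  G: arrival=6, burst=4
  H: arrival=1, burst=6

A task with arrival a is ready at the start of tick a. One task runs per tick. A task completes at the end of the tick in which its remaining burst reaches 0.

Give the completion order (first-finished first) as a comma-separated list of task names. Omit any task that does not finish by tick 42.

t=0: queue=[A,E] q_used=0 → run A
t=1: queue=[A,E,H] q_used=1 → run A
t=2: queue=[E,H,A,B,F] q_used=0 → run E
t=3: queue=[E,H,A,B,F,D] q_used=1 → run E
t=4: queue=[H,A,B,F,D,E] q_used=0 → run H
t=5: queue=[H,A,B,F,D,E] q_used=1 → run H
t=6: queue=[A,B,F,D,E,H,G] q_used=0 → run A
t=7: queue=[B,F,D,E,H,G] q_used=0 → run B
t=8: queue=[B,F,D,E,H,G] q_used=1 → run B
t=9: queue=[F,D,E,H,G,B] q_used=0 → run F
t=10: queue=[F,D,E,H,G,B] q_used=1 → run F
t=11: queue=[D,E,H,G,B,F] q_used=0 → run D
t=12: queue=[D,E,H,G,B,F] q_used=1 → run D
t=13: queue=[E,H,G,B,F,D] q_used=0 → run E
t=14: queue=[E,H,G,B,F,D] q_used=1 → run E
t=15: queue=[H,G,B,F,D,E] q_used=0 → run H
t=16: queue=[H,G,B,F,D,E] q_used=1 → run H
t=17: queue=[G,B,F,D,E,H] q_used=0 → run G
t=18: queue=[G,B,F,D,E,H] q_used=1 → run G
t=19: queue=[B,F,D,E,H,G] q_used=0 → run B
t=20: queue=[B,F,D,E,H,G] q_used=1 → run B
t=21: queue=[F,D,E,H,G,B] q_used=0 → run F
t=22: queue=[F,D,E,H,G,B] q_used=1 → run F
t=23: queue=[D,E,H,G,B,F] q_used=0 → run D
t=24: queue=[D,E,H,G,B,F] q_used=1 → run D
t=25: queue=[E,H,G,B,F,D] q_used=0 → run E
t=26: queue=[E,H,G,B,F,D] q_used=1 → run E
t=27: queue=[H,G,B,F,D] q_used=0 → run H
t=28: queue=[H,G,B,F,D] q_used=1 → run H
t=29: queue=[G,B,F,D] q_used=0 → run G
t=30: queue=[G,B,F,D] q_used=1 → run G
t=31: queue=[B,F,D] q_used=0 → run B
t=32: queue=[B,F,D] q_used=1 → run B
t=33: queue=[F,D] q_used=0 → run F
t=34: queue=[D] q_used=0 → run D
t=35: queue=[D] q_used=1 → run D
t=36: queue=[D] q_used=0 → run D
t=37: (idle)
t=38: (idle)
t=39: (idle)
t=40: (idle)
t=41: (idle)
t=42: (idle)

completion order = A, E, H, G, B, F, D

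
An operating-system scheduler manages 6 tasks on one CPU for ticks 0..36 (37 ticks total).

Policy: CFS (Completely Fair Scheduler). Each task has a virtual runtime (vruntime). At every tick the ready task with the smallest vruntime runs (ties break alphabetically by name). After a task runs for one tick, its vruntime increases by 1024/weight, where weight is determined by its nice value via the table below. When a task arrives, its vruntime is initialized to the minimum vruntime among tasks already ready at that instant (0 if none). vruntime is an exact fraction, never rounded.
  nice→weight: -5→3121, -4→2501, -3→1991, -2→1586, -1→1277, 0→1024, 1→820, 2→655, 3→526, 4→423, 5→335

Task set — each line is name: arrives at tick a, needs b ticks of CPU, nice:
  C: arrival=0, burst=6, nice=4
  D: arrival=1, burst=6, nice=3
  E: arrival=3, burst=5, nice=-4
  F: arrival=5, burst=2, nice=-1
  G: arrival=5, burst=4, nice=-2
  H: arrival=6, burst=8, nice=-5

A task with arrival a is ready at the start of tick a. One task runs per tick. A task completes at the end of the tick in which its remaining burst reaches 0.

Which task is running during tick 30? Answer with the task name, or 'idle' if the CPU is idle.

t=0: vr[C=0] → run C
t=1: vr[C=1024/423 D=1024/423] → run C
t=2: vr[C=2048/423 D=1024/423] → run D
t=3: vr[C=2048/423 D=485888/111249 E=485888/111249] → run D
t=4: vr[C=2048/423 D=702464/111249 E=485888/111249] → run E
t=5: vr[C=2048/423 D=702464/111249 E=1329124864/278233749 F=1329124864/278233749 G=1329124864/278233749] → run E
t=6: vr[C=2048/423 D=702464/111249 E=1443043840/278233749 F=1329124864/278233749 G=1329124864/278233749 H=1329124864/278233749] → run F
t=7: vr[C=2048/423 D=702464/111249 E=1443043840/278233749 F=1982203810304/355304497473 G=1329124864/278233749 H=1329124864/278233749] → run G
t=8: vr[C=2048/423 D=702464/111249 E=1443043840/278233749 F=1982203810304/355304497473 G=19613962240/3617038737 H=1329124864/278233749] → run H
t=9: vr[C=2048/423 D=702464/111249 E=1443043840/278233749 F=1982203810304/355304497473 G=19613962240/3617038737 H=4433110059520/868367530629] → run C
t=10: vr[C=1024/141 D=702464/111249 E=1443043840/278233749 F=1982203810304/355304497473 G=19613962240/3617038737 H=4433110059520/868367530629] → run H
t=11: vr[C=1024/141 D=702464/111249 E=1443043840/278233749 F=1982203810304/355304497473 G=19613962240/3617038737 H=4718021418496/868367530629] → run E
t=12: vr[C=1024/141 D=702464/111249 E=1556962816/278233749 F=1982203810304/355304497473 G=19613962240/3617038737 H=4718021418496/868367530629] → run G
t=13: vr[C=1024/141 D=702464/111249 E=1556962816/278233749 F=1982203810304/355304497473 G=21949301248/3617038737 H=4718021418496/868367530629] → run H
t=14: vr[C=1024/141 D=702464/111249 E=1556962816/278233749 F=1982203810304/355304497473 G=21949301248/3617038737 H=5002932777472/868367530629] → run F
t=15: vr[C=1024/141 D=702464/111249 E=1556962816/278233749 G=21949301248/3617038737 H=5002932777472/868367530629] → run E
t=16: vr[C=1024/141 D=702464/111249 E=1670881792/278233749 G=21949301248/3617038737 H=5002932777472/868367530629] → run H
t=17: vr[C=1024/141 D=702464/111249 E=1670881792/278233749 G=21949301248/3617038737 H=5287844136448/868367530629] → run E
t=18: vr[C=1024/141 D=702464/111249 G=21949301248/3617038737 H=5287844136448/868367530629] → run G
t=19: vr[C=1024/141 D=702464/111249 G=24284640256/3617038737 H=5287844136448/868367530629] → run H
t=20: vr[C=1024/141 D=702464/111249 G=24284640256/3617038737 H=5572755495424/868367530629] → run D
t=21: vr[C=1024/141 D=919040/111249 G=24284640256/3617038737 H=5572755495424/868367530629] → run H
t=22: vr[C=1024/141 D=919040/111249 G=24284640256/3617038737 H=5857666854400/868367530629] → run G
t=23: vr[C=1024/141 D=919040/111249 H=5857666854400/868367530629] → run H
t=24: vr[C=1024/141 D=919040/111249 H=6142578213376/868367530629] → run H
t=25: vr[C=1024/141 D=919040/111249] → run C
t=26: vr[C=4096/423 D=919040/111249] → run D
t=27: vr[C=4096/423 D=1135616/111249] → run C
t=28: vr[C=5120/423 D=1135616/111249] → run D
t=29: vr[C=5120/423 D=1352192/111249] → run C
t=30: vr[D=1352192/111249] → run D
t=31: (idle)
t=32: (idle)
t=33: (idle)
t=34: (idle)
t=35: (idle)
t=36: (idle)

running at tick 30 = D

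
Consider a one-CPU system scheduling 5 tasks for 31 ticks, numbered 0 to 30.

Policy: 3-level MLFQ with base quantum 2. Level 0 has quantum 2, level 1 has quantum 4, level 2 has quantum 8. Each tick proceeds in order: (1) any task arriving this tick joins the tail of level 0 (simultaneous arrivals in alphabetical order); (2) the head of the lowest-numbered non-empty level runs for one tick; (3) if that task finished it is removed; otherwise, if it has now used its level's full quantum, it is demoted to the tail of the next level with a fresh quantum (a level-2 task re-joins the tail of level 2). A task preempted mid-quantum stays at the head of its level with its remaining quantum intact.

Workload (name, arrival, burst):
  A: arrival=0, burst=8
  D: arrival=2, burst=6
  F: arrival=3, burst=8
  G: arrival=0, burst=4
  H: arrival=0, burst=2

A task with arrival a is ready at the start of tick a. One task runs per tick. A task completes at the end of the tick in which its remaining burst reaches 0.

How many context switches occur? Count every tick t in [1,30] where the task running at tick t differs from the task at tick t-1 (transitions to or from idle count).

t=0: L0/L1/L2 = AGH/-/- → run A
t=1: L0/L1/L2 = AGH/-/- → run A
t=2: L0/L1/L2 = GHD/A/- → run G
t=3: L0/L1/L2 = GHDF/A/- → run G
t=4: L0/L1/L2 = HDF/AG/- → run H
t=5: L0/L1/L2 = HDF/AG/- → run H
t=6: L0/L1/L2 = DF/AG/- → run D
t=7: L0/L1/L2 = DF/AG/- → run D
t=8: L0/L1/L2 = F/AGD/- → run F
t=9: L0/L1/L2 = F/AGD/- → run F
t=10: L0/L1/L2 = -/AGDF/- → run A
t=11: L0/L1/L2 = -/AGDF/- → run A
t=12: L0/L1/L2 = -/AGDF/- → run A
t=13: L0/L1/L2 = -/AGDF/- → run A
t=14: L0/L1/L2 = -/GDF/A → run G
t=15: L0/L1/L2 = -/GDF/A → run G
t=16: L0/L1/L2 = -/DF/A → run D
t=17: L0/L1/L2 = -/DF/A → run D
t=18: L0/L1/L2 = -/DF/A → run D
t=19: L0/L1/L2 = -/DF/A → run D
t=20: L0/L1/L2 = -/F/A → run F
t=21: L0/L1/L2 = -/F/A → run F
t=22: L0/L1/L2 = -/F/A → run F
t=23: L0/L1/L2 = -/F/A → run F
t=24: L0/L1/L2 = -/-/AF → run A
t=25: L0/L1/L2 = -/-/AF → run A
t=26: L0/L1/L2 = -/-/F → run F
t=27: L0/L1/L2 = -/-/F → run F
t=28: (idle)
t=29: (idle)
t=30: (idle)

context switches = 11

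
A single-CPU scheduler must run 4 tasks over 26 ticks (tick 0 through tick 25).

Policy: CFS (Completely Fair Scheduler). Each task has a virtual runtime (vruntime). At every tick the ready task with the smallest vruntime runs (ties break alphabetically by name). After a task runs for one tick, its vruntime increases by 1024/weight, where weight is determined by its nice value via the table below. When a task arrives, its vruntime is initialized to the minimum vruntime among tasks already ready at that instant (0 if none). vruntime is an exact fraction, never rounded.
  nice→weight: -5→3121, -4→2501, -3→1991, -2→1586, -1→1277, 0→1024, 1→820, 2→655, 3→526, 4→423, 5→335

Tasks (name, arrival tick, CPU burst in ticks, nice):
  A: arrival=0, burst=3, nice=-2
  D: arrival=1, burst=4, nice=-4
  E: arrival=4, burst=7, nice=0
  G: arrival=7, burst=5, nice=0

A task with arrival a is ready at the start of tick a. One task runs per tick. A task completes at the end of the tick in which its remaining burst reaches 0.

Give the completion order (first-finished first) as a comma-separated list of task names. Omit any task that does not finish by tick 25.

completion order = A, D, G, E

t=0: vr[A=0] → run A
t=1: vr[A=512/793 D=512/793] → run A
t=2: vr[A=1024/793 D=512/793] → run D
t=3: vr[A=1024/793 D=34304/32513] → run D
t=4: vr[A=1024/793 D=47616/32513 E=1024/793] → run A
t=5: vr[D=47616/32513 E=1024/793] → run E
t=6: vr[D=47616/32513 E=1817/793] → run D
t=7: vr[D=60928/32513 E=1817/793 G=60928/32513] → run D
t=8: vr[E=1817/793 G=60928/32513] → run G
t=9: vr[E=1817/793 G=93441/32513] → run E
t=10: vr[E=2610/793 G=93441/32513] → run G
t=11: vr[E=2610/793 G=125954/32513] → run E
t=12: vr[E=3403/793 G=125954/32513] → run G
t=13: vr[E=3403/793 G=158467/32513] → run E
t=14: vr[E=4196/793 G=158467/32513] → run G
t=15: vr[E=4196/793 G=190980/32513] → run E
t=16: vr[E=4989/793 G=190980/32513] → run G
t=17: vr[E=4989/793] → run E
t=18: vr[E=5782/793] → run E
t=19: (idle)
t=20: (idle)
t=21: (idle)
t=22: (idle)
t=23: (idle)
t=24: (idle)
t=25: (idle)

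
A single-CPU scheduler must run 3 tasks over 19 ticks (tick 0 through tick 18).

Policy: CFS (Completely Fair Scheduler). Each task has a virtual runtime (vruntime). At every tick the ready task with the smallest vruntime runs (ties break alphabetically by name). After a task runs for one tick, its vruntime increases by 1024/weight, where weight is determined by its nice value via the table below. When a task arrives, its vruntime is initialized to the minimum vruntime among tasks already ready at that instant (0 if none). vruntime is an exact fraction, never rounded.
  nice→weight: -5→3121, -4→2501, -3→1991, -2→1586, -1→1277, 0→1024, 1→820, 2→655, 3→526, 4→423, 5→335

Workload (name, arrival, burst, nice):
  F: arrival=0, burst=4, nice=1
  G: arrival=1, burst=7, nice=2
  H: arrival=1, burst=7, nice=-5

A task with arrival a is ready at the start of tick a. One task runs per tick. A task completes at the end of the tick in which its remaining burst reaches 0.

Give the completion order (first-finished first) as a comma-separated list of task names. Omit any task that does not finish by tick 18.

t=0: vr[F=0] → run F
t=1: vr[F=256/205 G=256/205 H=256/205] → run F
t=2: vr[F=512/205 G=256/205 H=256/205] → run G
t=3: vr[F=512/205 G=15104/5371 H=256/205] → run H
t=4: vr[F=512/205 G=15104/5371 H=1008896/639805] → run H
t=5: vr[F=512/205 G=15104/5371 H=1218816/639805] → run H
t=6: vr[F=512/205 G=15104/5371 H=1428736/639805] → run H
t=7: vr[F=512/205 G=15104/5371 H=1638656/639805] → run F
t=8: vr[F=768/205 G=15104/5371 H=1638656/639805] → run H
t=9: vr[F=768/205 G=15104/5371 H=1848576/639805] → run G
t=10: vr[F=768/205 G=117504/26855 H=1848576/639805] → run H
t=11: vr[F=768/205 G=117504/26855 H=2058496/639805] → run H
t=12: vr[F=768/205 G=117504/26855] → run F
t=13: vr[G=117504/26855] → run G
t=14: vr[G=159488/26855] → run G
t=15: vr[G=201472/26855] → run G
t=16: vr[G=243456/26855] → run G
t=17: vr[G=57088/5371] → run G
t=18: (idle)

completion order = H, F, G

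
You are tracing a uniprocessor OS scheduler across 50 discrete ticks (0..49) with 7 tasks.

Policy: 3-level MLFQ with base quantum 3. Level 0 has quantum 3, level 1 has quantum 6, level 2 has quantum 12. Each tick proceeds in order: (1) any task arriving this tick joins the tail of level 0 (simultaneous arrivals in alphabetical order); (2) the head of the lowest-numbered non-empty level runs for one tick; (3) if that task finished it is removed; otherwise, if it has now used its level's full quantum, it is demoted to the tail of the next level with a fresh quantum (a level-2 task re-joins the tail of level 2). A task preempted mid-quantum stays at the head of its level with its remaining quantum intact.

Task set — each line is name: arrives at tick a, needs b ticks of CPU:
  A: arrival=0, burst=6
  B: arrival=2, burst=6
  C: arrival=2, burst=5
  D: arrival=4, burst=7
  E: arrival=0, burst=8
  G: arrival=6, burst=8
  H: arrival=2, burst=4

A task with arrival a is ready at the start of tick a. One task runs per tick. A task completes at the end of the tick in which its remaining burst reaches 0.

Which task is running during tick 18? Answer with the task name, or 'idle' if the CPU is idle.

running at tick 18 = G

t=0: L0/L1/L2 = AE/-/- → run A
t=1: L0/L1/L2 = AE/-/- → run A
t=2: L0/L1/L2 = AEBCH/-/- → run A
t=3: L0/L1/L2 = EBCH/A/- → run E
t=4: L0/L1/L2 = EBCHD/A/- → run E
t=5: L0/L1/L2 = EBCHD/A/- → run E
t=6: L0/L1/L2 = BCHDG/AE/- → run B
t=7: L0/L1/L2 = BCHDG/AE/- → run B
t=8: L0/L1/L2 = BCHDG/AE/- → run B
t=9: L0/L1/L2 = CHDG/AEB/- → run C
t=10: L0/L1/L2 = CHDG/AEB/- → run C
t=11: L0/L1/L2 = CHDG/AEB/- → run C
t=12: L0/L1/L2 = HDG/AEBC/- → run H
t=13: L0/L1/L2 = HDG/AEBC/- → run H
t=14: L0/L1/L2 = HDG/AEBC/- → run H
t=15: L0/L1/L2 = DG/AEBCH/- → run D
t=16: L0/L1/L2 = DG/AEBCH/- → run D
t=17: L0/L1/L2 = DG/AEBCH/- → run D
t=18: L0/L1/L2 = G/AEBCHD/- → run G
t=19: L0/L1/L2 = G/AEBCHD/- → run G
t=20: L0/L1/L2 = G/AEBCHD/- → run G
t=21: L0/L1/L2 = -/AEBCHDG/- → run A
t=22: L0/L1/L2 = -/AEBCHDG/- → run A
t=23: L0/L1/L2 = -/AEBCHDG/- → run A
t=24: L0/L1/L2 = -/EBCHDG/- → run E
t=25: L0/L1/L2 = -/EBCHDG/- → run E
t=26: L0/L1/L2 = -/EBCHDG/- → run E
t=27: L0/L1/L2 = -/EBCHDG/- → run E
t=28: L0/L1/L2 = -/EBCHDG/- → run E
t=29: L0/L1/L2 = -/BCHDG/- → run B
t=30: L0/L1/L2 = -/BCHDG/- → run B
t=31: L0/L1/L2 = -/BCHDG/- → run B
t=32: L0/L1/L2 = -/CHDG/- → run C
t=33: L0/L1/L2 = -/CHDG/- → run C
t=34: L0/L1/L2 = -/HDG/- → run H
t=35: L0/L1/L2 = -/DG/- → run D
t=36: L0/L1/L2 = -/DG/- → run D
t=37: L0/L1/L2 = -/DG/- → run D
t=38: L0/L1/L2 = -/DG/- → run D
t=39: L0/L1/L2 = -/G/- → run G
t=40: L0/L1/L2 = -/G/- → run G
t=41: L0/L1/L2 = -/G/- → run G
t=42: L0/L1/L2 = -/G/- → run G
t=43: L0/L1/L2 = -/G/- → run G
t=44: (idle)
t=45: (idle)
t=46: (idle)
t=47: (idle)
t=48: (idle)
t=49: (idle)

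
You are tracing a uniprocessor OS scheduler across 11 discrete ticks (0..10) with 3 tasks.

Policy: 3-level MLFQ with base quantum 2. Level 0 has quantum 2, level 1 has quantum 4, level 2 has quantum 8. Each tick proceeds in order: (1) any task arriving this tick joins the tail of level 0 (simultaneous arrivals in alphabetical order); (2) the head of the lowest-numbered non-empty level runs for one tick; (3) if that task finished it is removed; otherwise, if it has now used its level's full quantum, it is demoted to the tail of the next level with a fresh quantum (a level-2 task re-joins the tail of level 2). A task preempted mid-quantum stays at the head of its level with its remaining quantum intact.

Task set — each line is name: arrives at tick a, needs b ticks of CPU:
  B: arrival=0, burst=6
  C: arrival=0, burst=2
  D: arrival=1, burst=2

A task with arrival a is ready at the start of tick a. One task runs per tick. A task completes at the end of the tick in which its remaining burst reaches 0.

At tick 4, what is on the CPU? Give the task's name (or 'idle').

running at tick 4 = D

t=0: L0/L1/L2 = BC/-/- → run B
t=1: L0/L1/L2 = BCD/-/- → run B
t=2: L0/L1/L2 = CD/B/- → run C
t=3: L0/L1/L2 = CD/B/- → run C
t=4: L0/L1/L2 = D/B/- → run D
t=5: L0/L1/L2 = D/B/- → run D
t=6: L0/L1/L2 = -/B/- → run B
t=7: L0/L1/L2 = -/B/- → run B
t=8: L0/L1/L2 = -/B/- → run B
t=9: L0/L1/L2 = -/B/- → run B
t=10: (idle)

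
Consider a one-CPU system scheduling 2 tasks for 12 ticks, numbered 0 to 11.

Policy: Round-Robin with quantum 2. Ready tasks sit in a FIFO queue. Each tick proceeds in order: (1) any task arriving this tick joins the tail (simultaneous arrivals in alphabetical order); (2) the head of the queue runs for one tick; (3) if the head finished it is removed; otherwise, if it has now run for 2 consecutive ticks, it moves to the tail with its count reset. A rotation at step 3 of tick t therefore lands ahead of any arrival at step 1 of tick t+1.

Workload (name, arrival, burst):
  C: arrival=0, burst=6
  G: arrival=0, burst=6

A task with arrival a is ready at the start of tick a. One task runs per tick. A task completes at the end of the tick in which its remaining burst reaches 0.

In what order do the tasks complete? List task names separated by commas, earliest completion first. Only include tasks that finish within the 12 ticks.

completion order = C, G

t=0: queue=[C,G] q_used=0 → run C
t=1: queue=[C,G] q_used=1 → run C
t=2: queue=[G,C] q_used=0 → run G
t=3: queue=[G,C] q_used=1 → run G
t=4: queue=[C,G] q_used=0 → run C
t=5: queue=[C,G] q_used=1 → run C
t=6: queue=[G,C] q_used=0 → run G
t=7: queue=[G,C] q_used=1 → run G
t=8: queue=[C,G] q_used=0 → run C
t=9: queue=[C,G] q_used=1 → run C
t=10: queue=[G] q_used=0 → run G
t=11: queue=[G] q_used=1 → run G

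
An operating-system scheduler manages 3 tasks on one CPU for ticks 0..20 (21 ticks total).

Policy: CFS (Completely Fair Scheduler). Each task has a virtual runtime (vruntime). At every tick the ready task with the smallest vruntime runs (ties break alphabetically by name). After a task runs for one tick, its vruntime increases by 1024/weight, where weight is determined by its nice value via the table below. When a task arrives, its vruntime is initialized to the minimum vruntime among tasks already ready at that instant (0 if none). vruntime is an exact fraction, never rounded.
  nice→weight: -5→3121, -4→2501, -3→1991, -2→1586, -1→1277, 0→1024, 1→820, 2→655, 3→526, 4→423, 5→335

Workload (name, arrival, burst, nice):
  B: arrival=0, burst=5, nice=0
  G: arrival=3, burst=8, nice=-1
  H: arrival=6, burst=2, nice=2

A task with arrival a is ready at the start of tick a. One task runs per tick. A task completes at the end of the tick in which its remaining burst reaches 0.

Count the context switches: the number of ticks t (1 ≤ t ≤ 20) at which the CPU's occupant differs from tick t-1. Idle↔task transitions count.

context switches = 7

t=0: vr[B=0] → run B
t=1: vr[B=1] → run B
t=2: vr[B=2] → run B
t=3: vr[B=3 G=3] → run B
t=4: vr[B=4 G=3] → run G
t=5: vr[B=4 G=4855/1277] → run G
t=6: vr[B=4 G=5879/1277 H=4] → run B
t=7: vr[G=5879/1277 H=4] → run H
t=8: vr[G=5879/1277 H=3644/655] → run G
t=9: vr[G=6903/1277 H=3644/655] → run G
t=10: vr[G=7927/1277 H=3644/655] → run H
t=11: vr[G=7927/1277] → run G
t=12: vr[G=8951/1277] → run G
t=13: vr[G=9975/1277] → run G
t=14: vr[G=10999/1277] → run G
t=15: (idle)
t=16: (idle)
t=17: (idle)
t=18: (idle)
t=19: (idle)
t=20: (idle)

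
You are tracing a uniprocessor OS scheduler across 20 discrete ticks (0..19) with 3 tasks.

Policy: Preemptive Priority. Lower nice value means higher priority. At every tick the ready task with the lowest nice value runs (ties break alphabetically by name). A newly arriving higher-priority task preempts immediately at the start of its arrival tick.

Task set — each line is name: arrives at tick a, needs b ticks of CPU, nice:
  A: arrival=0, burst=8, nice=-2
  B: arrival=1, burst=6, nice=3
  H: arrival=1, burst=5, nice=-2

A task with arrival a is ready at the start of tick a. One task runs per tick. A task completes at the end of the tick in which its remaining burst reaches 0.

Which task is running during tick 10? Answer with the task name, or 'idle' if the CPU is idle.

t=0: ready={A} → run A
t=1: ready={A,B,H} → run A
t=2: ready={A,B,H} → run A
t=3: ready={A,B,H} → run A
t=4: ready={A,B,H} → run A
t=5: ready={A,B,H} → run A
t=6: ready={A,B,H} → run A
t=7: ready={A,B,H} → run A
t=8: ready={B,H} → run H
t=9: ready={B,H} → run H
t=10: ready={B,H} → run H
t=11: ready={B,H} → run H
t=12: ready={B,H} → run H
t=13: ready={B} → run B
t=14: ready={B} → run B
t=15: ready={B} → run B
t=16: ready={B} → run B
t=17: ready={B} → run B
t=18: ready={B} → run B
t=19: (idle)

running at tick 10 = H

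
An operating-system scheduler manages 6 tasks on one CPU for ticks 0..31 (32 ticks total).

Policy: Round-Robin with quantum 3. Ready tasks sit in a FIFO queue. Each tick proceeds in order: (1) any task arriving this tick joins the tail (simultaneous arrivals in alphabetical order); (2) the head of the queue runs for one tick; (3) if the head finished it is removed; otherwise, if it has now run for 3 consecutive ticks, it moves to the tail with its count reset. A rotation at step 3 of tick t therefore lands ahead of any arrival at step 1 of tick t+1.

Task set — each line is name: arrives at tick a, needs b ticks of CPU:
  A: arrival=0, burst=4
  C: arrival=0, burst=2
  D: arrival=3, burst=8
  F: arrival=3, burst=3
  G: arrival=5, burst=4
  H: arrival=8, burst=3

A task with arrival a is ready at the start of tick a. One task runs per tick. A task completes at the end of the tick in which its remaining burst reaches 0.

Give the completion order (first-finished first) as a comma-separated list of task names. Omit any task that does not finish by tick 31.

completion order = C, A, F, H, G, D

t=0: queue=[A,C] q_used=0 → run A
t=1: queue=[A,C] q_used=1 → run A
t=2: queue=[A,C] q_used=2 → run A
t=3: queue=[C,A,D,F] q_used=0 → run C
t=4: queue=[C,A,D,F] q_used=1 → run C
t=5: queue=[A,D,F,G] q_used=0 → run A
t=6: queue=[D,F,G] q_used=0 → run D
t=7: queue=[D,F,G] q_used=1 → run D
t=8: queue=[D,F,G,H] q_used=2 → run D
t=9: queue=[F,G,H,D] q_used=0 → run F
t=10: queue=[F,G,H,D] q_used=1 → run F
t=11: queue=[F,G,H,D] q_used=2 → run F
t=12: queue=[G,H,D] q_used=0 → run G
t=13: queue=[G,H,D] q_used=1 → run G
t=14: queue=[G,H,D] q_used=2 → run G
t=15: queue=[H,D,G] q_used=0 → run H
t=16: queue=[H,D,G] q_used=1 → run H
t=17: queue=[H,D,G] q_used=2 → run H
t=18: queue=[D,G] q_used=0 → run D
t=19: queue=[D,G] q_used=1 → run D
t=20: queue=[D,G] q_used=2 → run D
t=21: queue=[G,D] q_used=0 → run G
t=22: queue=[D] q_used=0 → run D
t=23: queue=[D] q_used=1 → run D
t=24: (idle)
t=25: (idle)
t=26: (idle)
t=27: (idle)
t=28: (idle)
t=29: (idle)
t=30: (idle)
t=31: (idle)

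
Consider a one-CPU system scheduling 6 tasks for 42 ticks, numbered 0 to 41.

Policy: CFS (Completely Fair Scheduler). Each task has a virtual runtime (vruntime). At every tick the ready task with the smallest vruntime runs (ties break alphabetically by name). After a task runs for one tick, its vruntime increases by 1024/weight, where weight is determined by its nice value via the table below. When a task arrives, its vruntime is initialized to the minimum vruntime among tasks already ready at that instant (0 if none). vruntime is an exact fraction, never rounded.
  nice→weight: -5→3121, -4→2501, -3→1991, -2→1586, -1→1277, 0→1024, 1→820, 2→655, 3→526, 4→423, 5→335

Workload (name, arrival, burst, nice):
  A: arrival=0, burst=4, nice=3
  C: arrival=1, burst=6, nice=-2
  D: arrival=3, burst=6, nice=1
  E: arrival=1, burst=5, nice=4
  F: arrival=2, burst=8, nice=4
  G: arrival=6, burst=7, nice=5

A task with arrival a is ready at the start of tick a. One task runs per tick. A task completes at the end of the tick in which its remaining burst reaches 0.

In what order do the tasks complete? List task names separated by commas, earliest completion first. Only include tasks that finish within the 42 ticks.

t=0: vr[A=0] → run A
t=1: vr[A=512/263 C=512/263 E=512/263] → run A
t=2: vr[A=1024/263 C=512/263 E=512/263 F=512/263] → run C
t=3: vr[A=1024/263 C=540672/208559 D=512/263 E=512/263 F=512/263] → run D
t=4: vr[A=1024/263 C=540672/208559 D=172288/53915 E=512/263 F=512/263] → run E
t=5: vr[A=1024/263 C=540672/208559 D=172288/53915 E=485888/111249 F=512/263] → run F
t=6: vr[A=1024/263 C=540672/208559 D=172288/53915 E=485888/111249 F=485888/111249 G=540672/208559] → run C
t=7: vr[A=1024/263 C=675328/208559 D=172288/53915 E=485888/111249 F=485888/111249 G=540672/208559] → run G
t=8: vr[A=1024/263 C=675328/208559 D=172288/53915 E=485888/111249 F=485888/111249 G=394689536/69867265] → run D
t=9: vr[A=1024/263 C=675328/208559 D=239616/53915 E=485888/111249 F=485888/111249 G=394689536/69867265] → run C
t=10: vr[A=1024/263 C=809984/208559 D=239616/53915 E=485888/111249 F=485888/111249 G=394689536/69867265] → run C
t=11: vr[A=1024/263 C=944640/208559 D=239616/53915 E=485888/111249 F=485888/111249 G=394689536/69867265] → run A
t=12: vr[A=1536/263 C=944640/208559 D=239616/53915 E=485888/111249 F=485888/111249 G=394689536/69867265] → run E
t=13: vr[A=1536/263 C=944640/208559 D=239616/53915 E=755200/111249 F=485888/111249 G=394689536/69867265] → run F
t=14: vr[A=1536/263 C=944640/208559 D=239616/53915 E=755200/111249 F=755200/111249 G=394689536/69867265] → run D
t=15: vr[A=1536/263 C=944640/208559 D=306944/53915 E=755200/111249 F=755200/111249 G=394689536/69867265] → run C
t=16: vr[A=1536/263 C=1079296/208559 D=306944/53915 E=755200/111249 F=755200/111249 G=394689536/69867265] → run C
t=17: vr[A=1536/263 D=306944/53915 E=755200/111249 F=755200/111249 G=394689536/69867265] → run G
t=18: vr[A=1536/263 D=306944/53915 E=755200/111249 F=755200/111249 G=608253952/69867265] → run D
t=19: vr[A=1536/263 D=374272/53915 E=755200/111249 F=755200/111249 G=608253952/69867265] → run A
t=20: vr[D=374272/53915 E=755200/111249 F=755200/111249 G=608253952/69867265] → run E
t=21: vr[D=374272/53915 E=341504/37083 F=755200/111249 G=608253952/69867265] → run F
t=22: vr[D=374272/53915 E=341504/37083 F=341504/37083 G=608253952/69867265] → run D
t=23: vr[D=88320/10783 E=341504/37083 F=341504/37083 G=608253952/69867265] → run D
t=24: vr[E=341504/37083 F=341504/37083 G=608253952/69867265] → run G
t=25: vr[E=341504/37083 F=341504/37083 G=821818368/69867265] → run E
t=26: vr[E=1293824/111249 F=341504/37083 G=821818368/69867265] → run F
t=27: vr[E=1293824/111249 F=1293824/111249 G=821818368/69867265] → run E
t=28: vr[F=1293824/111249 G=821818368/69867265] → run F
t=29: vr[F=1563136/111249 G=821818368/69867265] → run G
t=30: vr[F=1563136/111249 G=1035382784/69867265] → run F
t=31: vr[F=610816/37083 G=1035382784/69867265] → run G
t=32: vr[F=610816/37083 G=249789440/13973453] → run F
t=33: vr[F=2101760/111249 G=249789440/13973453] → run G
t=34: vr[F=2101760/111249 G=1462511616/69867265] → run F
t=35: vr[G=1462511616/69867265] → run G
t=36: (idle)
t=37: (idle)
t=38: (idle)
t=39: (idle)
t=40: (idle)
t=41: (idle)

completion order = C, A, D, E, F, G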